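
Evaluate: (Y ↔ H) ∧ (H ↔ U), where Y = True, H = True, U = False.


Y = True, H = True, U = False
Step 1: Y ↔ H is true when Y and H have the same value. Result: True
Step 2: H ↔ U is true when H and U have the same value. Result: False
Step 3: True ∧ False = False

False


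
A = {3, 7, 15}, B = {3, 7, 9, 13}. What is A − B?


A = {3, 7, 15}
B = {3, 7, 9, 13}
Operation: difference A − B
In A but not B: 15

{15}


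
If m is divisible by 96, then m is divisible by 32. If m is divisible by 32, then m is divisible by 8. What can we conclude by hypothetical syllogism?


Hypothetical syllogism: P → Q, Q → R ⊢ P → R
Premise 1: m is divisible by 96 → m is divisible by 32
Premise 2: m is divisible by 32 → m is divisible by 8
Chain the implications: the middle term (m is divisible by 32) links the two.
Conclusion: If m is divisible by 96, then m is divisible by 8.

If m is divisible by 96, then m is divisible by 8.


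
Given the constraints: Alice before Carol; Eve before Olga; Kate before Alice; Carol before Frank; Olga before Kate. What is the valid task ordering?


Constraints: Alice before Carol; Eve before Olga; Kate before Alice; Carol before Frank; Olga before Kate
Method: repeatedly schedule the remaining task that has no remaining task required before it.
  Step 1: remaining {Eve, Carol, Kate, Olga, Frank, Alice}; every task except Eve still has a predecessor pending → schedule Eve.
  Step 2: remaining {Carol, Kate, Olga, Frank, Alice}; every task except Olga still has a predecessor pending → schedule Olga.
  Step 3: remaining {Carol, Kate, Frank, Alice}; every task except Kate still has a predecessor pending → schedule Kate.
  Step 4: remaining {Carol, Frank, Alice}; every task except Alice still has a predecessor pending → schedule Alice.
  Step 5: remaining {Carol, Frank}; every task except Carol still has a predecessor pending → schedule Carol.
  Step 6: only Frank remains → schedule Frank.
Resulting order:

Eve → Olga → Kate → Alice → Carol → Frank


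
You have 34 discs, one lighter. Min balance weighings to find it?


Each weighing has 3 outcomes (left heavy / balance / right heavy), so k weighings distinguish at most 3^k cases; splitting into three near-equal groups achieves this.
Need 3^k ≥ 34: 3^3 = 27 < 34 ≤ 3^4 = 81
k = ⌈log₃(34)⌉ = 4

4


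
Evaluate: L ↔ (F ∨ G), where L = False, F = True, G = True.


L = False, F = True, G = True
Step 1: F ∨ G = True OR True = True
Step 2: L ↔ (True): true when both sides have same truth value.
Result: False ↔ True = False

False


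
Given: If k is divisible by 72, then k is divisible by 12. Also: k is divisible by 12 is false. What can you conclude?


Modus tollens: P → Q, ¬Q ⊢ ¬P
P: k is divisible by 72
Q: k is divisible by 12
We have P → Q and Q is false.
By modus tollens, P must be false.

It is not the case that k is divisible by 72


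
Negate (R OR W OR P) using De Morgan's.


De Morgan's law: ¬(P ∨ Q ∨ R) ≡ ¬P ∧ ¬Q ∧ ¬R
¬(R ∨ W ∨ P) = ¬R ∧ ¬W ∧ ¬P

¬R ∧ ¬W ∧ ¬P


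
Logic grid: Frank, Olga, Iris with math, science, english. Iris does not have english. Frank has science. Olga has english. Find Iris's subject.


From clues:
  Olga → english
  Frank → science
By elimination, Iris gets the remaining.

math


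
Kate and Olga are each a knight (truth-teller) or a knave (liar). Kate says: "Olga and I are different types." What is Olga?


Kate says: "Olga and I are different types."
Case 1: Kate is a Knight (truth-teller)
  Statement is true → they ARE different → Olga is a Knave
Case 2: Kate is a Knave (liar)
  Statement is false → they are NOT different → Olga is a Knave
In both cases, Olga is a Knave.

Knave


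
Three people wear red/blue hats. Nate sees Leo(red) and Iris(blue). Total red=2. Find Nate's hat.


Total red = 2, seen red = 1
Own red = 2 - 1 = 1
Nate's hat is red.

red


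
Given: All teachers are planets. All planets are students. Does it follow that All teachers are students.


Premise 1: All teachers are planets.
Premise 2: All planets are students.
Conclusion: All teachers are students.
Barbara syllogism (AAA-1): All A are B, All B are C → All A are C.
Middle term (planets) distributed in premise 2.

Valid


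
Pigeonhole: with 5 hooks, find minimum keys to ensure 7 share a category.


Pigeonhole: to guarantee k in one of n categories, need (k-1)×n + 1.
k = 7, n = 5
Minimum = (7-1) × 5 + 1 = 6 × 5 + 1

31


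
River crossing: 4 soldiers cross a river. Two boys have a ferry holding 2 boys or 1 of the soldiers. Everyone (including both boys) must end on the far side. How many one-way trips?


Per crossing of one of the soldiers: boys→, one←, one of the soldiers→, one← = 4 trips
4 × 4 = 16, + 1 final boys→ = 17
Minimum trips = 17

17


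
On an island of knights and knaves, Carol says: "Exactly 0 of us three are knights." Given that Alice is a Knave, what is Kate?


Carol claims exactly 0 knights among Carol, Alice, Kate.
Given: Alice is a Knave.

Case 1: Carol is a Knight (tells truth)
  Then exactly 0 of the three are knights.
  Counting Carol, Alice: 1 knight(s) so far. Need -1 more → impossible.
Case 2: Carol is a Knave (lies)
  Then the count is NOT 0.
  If Kate = Knave, count = 0 = 0 → claim would be true, contradicts lie.
  If Kate = Knight, count = 1 ≠ 0 → lie confirmed ✓

Kate is a Knight.

Knight


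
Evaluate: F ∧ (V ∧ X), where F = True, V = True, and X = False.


F = True, V = True, X = False
Step 1: V ∧ X = True AND False = False
Step 2: F ∧ False = True AND False = False
AND is true only when ALL operands are true.

False


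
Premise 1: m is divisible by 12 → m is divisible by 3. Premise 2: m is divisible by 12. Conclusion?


Modus ponens: P → Q, P ⊢ Q
P: m is divisible by 12
Q: m is divisible by 3
We have P → Q and P is true.
By modus ponens, Q must be true.

m is divisible by 3


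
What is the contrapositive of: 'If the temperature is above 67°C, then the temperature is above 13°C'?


Original: If the temperature is above 67°C, then the temperature is above 13°C
Contrapositive: If ¬Q, then ¬P
Negate Q: not (the temperature is above 13°C)
Negate P: not (the temperature is above 67°C)

If not (the temperature is above 13°C), then not (the temperature is above 67°C).


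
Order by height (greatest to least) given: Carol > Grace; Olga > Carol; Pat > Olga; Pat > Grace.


Constraints: Carol > Grace; Olga > Carol; Pat > Olga; Pat > Grace
Method: at each step, the next-highest is the one remaining person who never appears on the smaller side of a constraint between remaining people.
  Step 1: remaining {Pat, Carol, Grace, Olga}; on the smaller side: {Carol, Grace, Olga} → Pat is next (Pat > Olga; Pat > Grace).
  Step 2: remaining {Carol, Grace, Olga}; on the smaller side: {Carol, Grace} → Olga is next (Olga > Carol).
  Step 3: remaining {Carol, Grace}; on the smaller side: {Grace} → Carol is next (Carol > Grace).
  Step 4: only Grace remains → lowest.
Final ranking (highest to lowest):

Pat > Olga > Carol > Grace


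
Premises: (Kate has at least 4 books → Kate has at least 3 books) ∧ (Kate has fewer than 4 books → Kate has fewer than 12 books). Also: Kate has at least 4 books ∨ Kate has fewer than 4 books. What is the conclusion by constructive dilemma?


Constructive dilemma: (P → Q) ∧ (R → S), P ∨ R ⊢ Q ∨ S
Premise 1: Kate has at least 4 books → Kate has at least 3 books
Premise 2: Kate has fewer than 4 books → Kate has fewer than 12 books
Premise 3: Kate has at least 4 books ∨ Kate has fewer than 4 books
Case 1: Assuming Kate has at least 4 books, then by Premise 1, Kate has at least 3 books.
Case 2: Assuming Kate has fewer than 4 books, then by Premise 2, Kate has fewer than 12 books.
Since one of Kate has at least 4 books or Kate has fewer than 4 books must hold, we get Kate has at least 3 books or Kate has fewer than 12 books.

Kate has at least 3 books or Kate has fewer than 12 books.


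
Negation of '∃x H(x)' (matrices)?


Original: ∃x H(x)
Rule: ¬∀→∃, ¬∃→∀, negate predicate.
Negation: ∀x ¬H(x)

∀x ¬H(x)


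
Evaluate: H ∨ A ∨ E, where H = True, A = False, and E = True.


H = True, A = False, E = True
Step 1: H ∨ A = True OR False = True
Step 2: True ∨ E = True OR True = True
OR is true when at least one operand is true.

True


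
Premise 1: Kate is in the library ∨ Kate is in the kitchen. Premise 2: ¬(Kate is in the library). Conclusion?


Disjunctive syllogism: P ∨ Q, ¬P ⊢ Q
Disjunction: Kate is in the library ∨ Kate is in the kitchen
We know it is not the case that Kate is in the library.
By disjunctive syllogism, the other disjunct must be true.

Kate is in the kitchen


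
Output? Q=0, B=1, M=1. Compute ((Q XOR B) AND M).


Q XOR B = 0^1 = 1
1 AND 1 = 1

1


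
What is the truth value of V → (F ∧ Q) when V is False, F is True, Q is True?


V = False, F = True, Q = True
Step 1: F ∧ Q = True AND True = True
Step 2: V → (True): false only when V=True and consequent=False.
Result: True

True


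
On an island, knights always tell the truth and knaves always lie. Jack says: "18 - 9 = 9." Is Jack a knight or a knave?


Statement: "18 - 9 = 9."
Actual: 18 - 9 = 9
Claimed: 9
Statement is TRUE → Jack tells the truth → Knight

Knight


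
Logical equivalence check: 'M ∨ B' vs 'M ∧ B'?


Expression 1: M ∨ B
Expression 2: M ∧ B
Truth table (M B | Expr1 Expr2):
  T T |   T     T
  T F |   T     F   ← differ
  F T |   T     F   ← differ
  F F |   F     F
Counterexample: M=T, B=F gives Expr1 = T but Expr2 = F, so the expressions are NOT logically equivalent.

No


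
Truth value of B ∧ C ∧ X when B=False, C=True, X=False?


B = False, C = True, X = False
Expression: B ∧ C ∧ X
Step 1: B ∧ C = False AND True = False
Step 2: (False) ∧ X = False AND False = False

False


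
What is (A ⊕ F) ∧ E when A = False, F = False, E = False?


A = False, F = False, E = False
Step 1: A ⊕ F = False XOR False = False
Step 2: False ∧ E = False AND False = False
XOR true when exactly one of A,F is true; then AND with E.

False


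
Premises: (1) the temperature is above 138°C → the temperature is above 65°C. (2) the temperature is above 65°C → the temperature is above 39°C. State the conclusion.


Hypothetical syllogism: P → Q, Q → R ⊢ P → R
Premise 1: the temperature is above 138°C → the temperature is above 65°C
Premise 2: the temperature is above 65°C → the temperature is above 39°C
Chain the implications: the middle term (the temperature is above 65°C) links the two.
Conclusion: If the temperature is above 138°C, then the temperature is above 39°C.

If the temperature is above 138°C, then the temperature is above 39°C.


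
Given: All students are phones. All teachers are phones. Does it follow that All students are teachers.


Premise 1: All students are phones.
Premise 2: All teachers are phones.
Conclusion: All students are teachers.
Fallacy: undistributed middle. phones is predicate in both.
Counterexample: students and teachers could be disjoint subsets of phones.

Invalid


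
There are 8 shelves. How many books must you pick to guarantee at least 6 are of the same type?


Pigeonhole: to guarantee k in one of n categories, need (k-1)×n + 1.
k = 6, n = 8
Minimum = (6-1) × 8 + 1 = 5 × 8 + 1

41


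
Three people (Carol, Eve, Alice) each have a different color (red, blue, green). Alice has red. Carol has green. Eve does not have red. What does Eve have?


From clues:
  Alice → red
  Carol → green
By elimination, Eve gets the remaining.

blue


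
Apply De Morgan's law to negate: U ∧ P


De Morgan's law: ¬(P ∧ Q) ≡ ¬P ∨ ¬Q
¬(U ∧ P) = ¬U ∨ ¬P

¬U ∨ ¬P


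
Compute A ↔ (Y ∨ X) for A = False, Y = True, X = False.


A = False, Y = True, X = False
Step 1: Y ∨ X = True OR False = True
Step 2: A ↔ (True): true when both sides have same truth value.
Result: False ↔ True = False

False


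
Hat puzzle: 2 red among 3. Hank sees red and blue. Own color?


Total red = 2, seen red = 1
Own red = 2 - 1 = 1
Hank's hat is red.

red


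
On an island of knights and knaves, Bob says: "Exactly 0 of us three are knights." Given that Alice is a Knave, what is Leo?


Bob claims exactly 0 knights among Bob, Alice, Leo.
Given: Alice is a Knave.

Case 1: Bob is a Knight (tells truth)
  Then exactly 0 of the three are knights.
  Counting Bob, Alice: 1 knight(s) so far. Need -1 more → impossible.
Case 2: Bob is a Knave (lies)
  Then the count is NOT 0.
  If Leo = Knave, count = 0 = 0 → claim would be true, contradicts lie.
  If Leo = Knight, count = 1 ≠ 0 → lie confirmed ✓

Leo is a Knight.

Knight


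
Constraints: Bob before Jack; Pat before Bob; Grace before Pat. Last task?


Constraints: Bob before Jack; Pat before Bob; Grace before Pat
The last task can have nothing scheduled after it, so it must never appear on the left of a 'before'.
Tasks appearing before some other task: Bob, Pat, Grace.
The only task not in that list is Jack → it is last.

Jack


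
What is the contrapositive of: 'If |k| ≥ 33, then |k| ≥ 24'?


Original: If |k| ≥ 33, then |k| ≥ 24
Contrapositive: If ¬Q, then ¬P
Negate Q: not (|k| ≥ 24)
Negate P: not (|k| ≥ 33)

If not (|k| ≥ 24), then not (|k| ≥ 33).


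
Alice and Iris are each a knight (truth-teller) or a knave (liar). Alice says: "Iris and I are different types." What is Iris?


Alice says: "Iris and I are different types."
Case 1: Alice is a Knight (truth-teller)
  Statement is true → they ARE different → Iris is a Knave
Case 2: Alice is a Knave (liar)
  Statement is false → they are NOT different → Iris is a Knave
In both cases, Iris is a Knave.

Knave


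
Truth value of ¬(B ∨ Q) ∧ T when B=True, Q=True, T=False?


B = True, Q = True, T = False
Expression: ¬(B ∨ Q) ∧ T
Step 1: B ∨ Q = True OR True = True
Step 2: ¬(B ∨ Q) = NOT True = False
Step 3: (False) ∧ T = False AND False = False

False


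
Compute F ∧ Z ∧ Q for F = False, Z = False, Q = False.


F = False, Z = False, Q = False
Step 1: F ∧ Z = False AND False = False
Step 2: (False) ∧ Q = (False) AND False = False
AND is true only when ALL operands are true.

False


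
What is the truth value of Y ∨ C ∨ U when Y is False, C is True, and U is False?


Y = False, C = True, U = False
Step 1: Y ∨ C = False OR True = True
Step 2: True ∨ U = True OR False = True
OR is true when at least one operand is true.

True


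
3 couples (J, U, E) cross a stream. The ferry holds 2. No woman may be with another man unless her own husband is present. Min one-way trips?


Label couples J, U, E (H = husband, W = wife).
Counting alone: 6 people, the ferry carries 2 and someone must bring it back, so each round trip nets at most +1 on the far side until the last crossing → at least 9 trips. The jealousy constraint makes 9 impossible; the shortest valid schedule has 11:
1. WJ+WU →  (far: WJ,WU; near: HJ,HU,HE,WE)
2. WJ ←       (far: WU; near: HJ,HU,HE,WJ,WE)
3. WJ+WE →  (far: WJ,WU,WE; near: HJ,HU,HE)
4. WJ ←       (far: WU,WE; near: HJ,HU,HE,WJ)
5. HU+HE →  (far: HU,WU,HE,WE; near: HJ,WJ)
6. HU+WU ←  (far: HE,WE; near: HJ,WJ,HU,WU)
7. HJ+HU →  (far: HJ,HU,HE,WE; near: WJ,WU)
8. WE ←       (far: HJ,HU,HE; near: WJ,WU,WE)
9. WJ+WU →  (far: HJ,WJ,HU,WU,HE; near: WE)
10. HE ←      (far: HJ,WJ,HU,WU; near: HE,WE)
11. HE+WE → (far: all six; near: empty)
In every state each wife is either with her husband or with no other man.
Minimum trips = 11

11


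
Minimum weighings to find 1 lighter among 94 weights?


Each weighing has 3 outcomes (left heavy / balance / right heavy), so k weighings distinguish at most 3^k cases; splitting into three near-equal groups achieves this.
Need 3^k ≥ 94: 3^4 = 81 < 94 ≤ 3^5 = 243
k = ⌈log₃(94)⌉ = 5

5


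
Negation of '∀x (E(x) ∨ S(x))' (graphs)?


Original: ∀x (E(x) ∨ S(x))
Rule: ¬∀→∃, ¬∃→∀, negate predicate.
Negation: ∃x (¬E(x) ∧ ¬S(x))

∃x (¬E(x) ∧ ¬S(x))


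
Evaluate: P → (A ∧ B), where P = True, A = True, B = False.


P = True, A = True, B = False
Step 1: A ∧ B = True AND False = False
Step 2: P → (False): false only when P=True and consequent=False.
Result: False

False


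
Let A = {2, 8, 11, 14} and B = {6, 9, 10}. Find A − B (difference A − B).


A = {2, 8, 11, 14}
B = {6, 9, 10}
Operation: difference A − B
In A but not B: 2, 8, 11, 14

{2, 8, 11, 14}


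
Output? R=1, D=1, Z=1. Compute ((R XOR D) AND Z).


R XOR D = 1^1 = 0
0 AND 1 = 0

0


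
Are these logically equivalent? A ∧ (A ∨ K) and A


Expression 1: A ∧ (A ∨ K)
Expression 2: A
Truth table (A K | Expr1 Expr2):
  T T |   T     T
  T F |   T     T
  F T |   F     F
  F F |   F     F
All 4 rows agree, so the expressions are logically equivalent.

Yes


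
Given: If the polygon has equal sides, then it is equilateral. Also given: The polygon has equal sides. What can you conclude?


Modus ponens: P → Q, P ⊢ Q
P: the polygon has equal sides
Q: it is equilateral
We have P → Q and P is true.
By modus ponens, Q must be true.

It is equilateral


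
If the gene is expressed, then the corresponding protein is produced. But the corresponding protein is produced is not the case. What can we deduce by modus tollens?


Modus tollens: P → Q, ¬Q ⊢ ¬P
P: the gene is expressed
Q: the corresponding protein is produced
We have P → Q and Q is false.
By modus tollens, P must be false.

It is not the case that the gene is expressed


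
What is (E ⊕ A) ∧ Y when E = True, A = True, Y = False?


E = True, A = True, Y = False
Step 1: E ⊕ A = True XOR True = False
Step 2: False ∧ Y = False AND False = False
XOR true when exactly one of E,A is true; then AND with Y.

False


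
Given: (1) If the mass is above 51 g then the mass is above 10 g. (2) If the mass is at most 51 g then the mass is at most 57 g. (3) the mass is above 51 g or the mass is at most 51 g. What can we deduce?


Constructive dilemma: (P → Q) ∧ (R → S), P ∨ R ⊢ Q ∨ S
Premise 1: the mass is above 51 g → the mass is above 10 g
Premise 2: the mass is at most 51 g → the mass is at most 57 g
Premise 3: the mass is above 51 g ∨ the mass is at most 51 g
Case 1: Assuming the mass is above 51 g, then by Premise 1, the mass is above 10 g.
Case 2: Assuming the mass is at most 51 g, then by Premise 2, the mass is at most 57 g.
Since one of the mass is above 51 g or the mass is at most 51 g must hold, we get the mass is above 10 g or the mass is at most 57 g.

The mass is above 10 g or the mass is at most 57 g.


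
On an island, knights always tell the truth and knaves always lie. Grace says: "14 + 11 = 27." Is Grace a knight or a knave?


Statement: "14 + 11 = 27."
Actual: 14 + 11 = 25
Claimed: 27
Statement is FALSE → Grace lies → Knave

Knave


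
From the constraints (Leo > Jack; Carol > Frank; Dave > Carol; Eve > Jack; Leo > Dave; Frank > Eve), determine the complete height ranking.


Constraints: Leo > Jack; Carol > Frank; Dave > Carol; Eve > Jack; Leo > Dave; Frank > Eve
Method: at each step, the next-highest is the one remaining person who never appears on the smaller side of a constraint between remaining people.
  Step 1: remaining {Dave, Jack, Frank, Eve, Carol, Leo}; on the smaller side: {Dave, Jack, Frank, Eve, Carol} → Leo is next (Leo > Jack; Leo > Dave).
  Step 2: remaining {Dave, Jack, Frank, Eve, Carol}; on the smaller side: {Jack, Frank, Eve, Carol} → Dave is next (Dave > Carol).
  Step 3: remaining {Jack, Frank, Eve, Carol}; on the smaller side: {Jack, Frank, Eve} → Carol is next (Carol > Frank).
  Step 4: remaining {Jack, Frank, Eve}; on the smaller side: {Jack, Eve} → Frank is next (Frank > Eve).
  Step 5: remaining {Jack, Eve}; on the smaller side: {Jack} → Eve is next (Eve > Jack).
  Step 6: only Jack remains → lowest.
Final ranking (highest to lowest):

Leo > Dave > Carol > Frank > Eve > Jack


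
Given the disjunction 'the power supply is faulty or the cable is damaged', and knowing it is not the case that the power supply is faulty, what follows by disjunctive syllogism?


Disjunctive syllogism: P ∨ Q, ¬P ⊢ Q
Disjunction: the power supply is faulty ∨ the cable is damaged
We know it is not the case that the power supply is faulty.
By disjunctive syllogism, the other disjunct must be true.

The cable is damaged


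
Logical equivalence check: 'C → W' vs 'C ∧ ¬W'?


Expression 1: C → W
Expression 2: C ∧ ¬W
Truth table (C W | Expr1 Expr2):
  T T |   T     F   ← differ
  T F |   F     T   ← differ
  F T |   T     F   ← differ
  F F |   T     F   ← differ
Counterexample: C=T, W=T gives Expr1 = T but Expr2 = F, so the expressions are NOT logically equivalent.

No


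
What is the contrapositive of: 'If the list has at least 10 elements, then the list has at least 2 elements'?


Original: If the list has at least 10 elements, then the list has at least 2 elements
Contrapositive: If ¬Q, then ¬P
Negate Q: not (the list has at least 2 elements)
Negate P: not (the list has at least 10 elements)

If not (the list has at least 2 elements), then not (the list has at least 10 elements).


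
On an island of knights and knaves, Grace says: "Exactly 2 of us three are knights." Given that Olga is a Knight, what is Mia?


Grace claims exactly 2 knights among Grace, Olga, Mia.
Given: Olga is a Knight.

Case 1: Grace is a Knight (tells truth)
  Then exactly 2 of the three are knights.
  Counting Grace, Olga: 2 knight(s) so far. Need 0 more → Mia = Knave.
Case 2: Grace is a Knave (lies)
  Then the count is NOT 2.
  If Mia = Knight, count = 2 = 2 → claim would be true, contradicts lie.
  If Mia = Knave, count = 1 ≠ 2 → lie confirmed ✓

Mia is a Knave.

Knave


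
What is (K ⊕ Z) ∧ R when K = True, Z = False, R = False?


K = True, Z = False, R = False
Step 1: K ⊕ Z = True XOR False = True
Step 2: True ∧ R = True AND False = False
XOR true when exactly one of K,Z is true; then AND with R.

False


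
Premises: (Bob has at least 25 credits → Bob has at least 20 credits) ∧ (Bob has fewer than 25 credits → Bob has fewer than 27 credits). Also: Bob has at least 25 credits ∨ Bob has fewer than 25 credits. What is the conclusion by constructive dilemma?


Constructive dilemma: (P → Q) ∧ (R → S), P ∨ R ⊢ Q ∨ S
Premise 1: Bob has at least 25 credits → Bob has at least 20 credits
Premise 2: Bob has fewer than 25 credits → Bob has fewer than 27 credits
Premise 3: Bob has at least 25 credits ∨ Bob has fewer than 25 credits
Case 1: Assuming Bob has at least 25 credits, then by Premise 1, Bob has at least 20 credits.
Case 2: Assuming Bob has fewer than 25 credits, then by Premise 2, Bob has fewer than 27 credits.
Since one of Bob has at least 25 credits or Bob has fewer than 25 credits must hold, we get Bob has at least 20 credits or Bob has fewer than 27 credits.

Bob has at least 20 credits or Bob has fewer than 27 credits.


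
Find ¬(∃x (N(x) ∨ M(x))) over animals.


Original: ∃x (N(x) ∨ M(x))
Rule: ¬∀→∃, ¬∃→∀, negate predicate.
Negation: ∀x (¬N(x) ∧ ¬M(x))

∀x (¬N(x) ∧ ¬M(x))


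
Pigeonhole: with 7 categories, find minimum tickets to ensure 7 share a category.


Pigeonhole: to guarantee k in one of n categories, need (k-1)×n + 1.
k = 7, n = 7
Minimum = (7-1) × 7 + 1 = 6 × 7 + 1

43


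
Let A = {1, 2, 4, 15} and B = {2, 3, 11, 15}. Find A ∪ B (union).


A = {1, 2, 4, 15}
B = {2, 3, 11, 15}
Operation: union
All elements combined: 1, 2, 3, 4, 11, 15

{1, 2, 3, 4, 11, 15}


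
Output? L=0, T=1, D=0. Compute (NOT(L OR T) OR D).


L OR T = 1
NOT(1) = 0
0 OR 0 = 0

0


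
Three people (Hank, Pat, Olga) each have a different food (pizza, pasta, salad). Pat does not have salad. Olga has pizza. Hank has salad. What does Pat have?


From clues:
  Olga → pizza
  Hank → salad
By elimination, Pat gets the remaining.

pasta


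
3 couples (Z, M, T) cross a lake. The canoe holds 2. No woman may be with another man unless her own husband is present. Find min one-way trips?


Label couples Z, M, T (H = husband, W = wife).
Counting alone: 6 people, the canoe carries 2 and someone must bring it back, so each round trip nets at most +1 on the far side until the last crossing → at least 9 trips. The jealousy constraint makes 9 impossible; the shortest valid schedule has 11:
1. WZ+WM →  (far: WZ,WM; near: HZ,HM,HT,WT)
2. WZ ←       (far: WM; near: HZ,HM,HT,WZ,WT)
3. WZ+WT →  (far: WZ,WM,WT; near: HZ,HM,HT)
4. WZ ←       (far: WM,WT; near: HZ,HM,HT,WZ)
5. HM+HT →  (far: HM,WM,HT,WT; near: HZ,WZ)
6. HM+WM ←  (far: HT,WT; near: HZ,WZ,HM,WM)
7. HZ+HM →  (far: HZ,HM,HT,WT; near: WZ,WM)
8. WT ←       (far: HZ,HM,HT; near: WZ,WM,WT)
9. WZ+WM →  (far: HZ,WZ,HM,WM,HT; near: WT)
10. HT ←      (far: HZ,WZ,HM,WM; near: HT,WT)
11. HT+WT → (far: all six; near: empty)
In every state each wife is either with her husband or with no other man.
Minimum trips = 11

11


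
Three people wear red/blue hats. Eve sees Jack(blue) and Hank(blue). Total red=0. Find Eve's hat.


Total red = 0, seen red = 0
Own red = 0 - 0 = 0
Eve's hat is blue.

blue


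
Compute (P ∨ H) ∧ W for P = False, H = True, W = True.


P = False, H = True, W = True
Step 1: P ∨ H = False OR True = True
Step 2: True ∧ W = True AND True = True
OR is true when at least one operand is true; AND requires both.

True


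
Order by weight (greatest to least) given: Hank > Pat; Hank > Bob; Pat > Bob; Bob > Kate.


Constraints: Hank > Pat; Hank > Bob; Pat > Bob; Bob > Kate
Method: at each step, the next-highest is the one remaining person who never appears on the smaller side of a constraint between remaining people.
  Step 1: remaining {Kate, Bob, Pat, Hank}; on the smaller side: {Kate, Bob, Pat} → Hank is next (Hank > Pat; Hank > Bob).
  Step 2: remaining {Kate, Bob, Pat}; on the smaller side: {Kate, Bob} → Pat is next (Pat > Bob).
  Step 3: remaining {Kate, Bob}; on the smaller side: {Kate} → Bob is next (Bob > Kate).
  Step 4: only Kate remains → lowest.
Final ranking (highest to lowest):

Hank > Pat > Bob > Kate


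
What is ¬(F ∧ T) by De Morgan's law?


De Morgan's law: ¬(P ∧ Q) ≡ ¬P ∨ ¬Q
¬(F ∧ T) = ¬F ∨ ¬T

¬F ∨ ¬T


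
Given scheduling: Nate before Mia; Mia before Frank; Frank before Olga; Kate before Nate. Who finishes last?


Constraints: Nate before Mia; Mia before Frank; Frank before Olga; Kate before Nate
The last task can have nothing scheduled after it, so it must never appear on the left of a 'before'.
Tasks appearing before some other task: Nate, Mia, Frank, Kate.
The only task not in that list is Olga → it is last.

Olga


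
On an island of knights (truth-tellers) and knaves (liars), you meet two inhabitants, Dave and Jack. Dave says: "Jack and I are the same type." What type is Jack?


Dave says: "Jack and I are the same type."
Case 1: Dave is a Knight (truth-teller)
  Statement is true → they ARE the same → Jack is also a Knight
Case 2: Dave is a Knave (liar)
  Statement is false → they are NOT the same → Jack is a Knight
In both cases, Jack is a Knight.

Knight


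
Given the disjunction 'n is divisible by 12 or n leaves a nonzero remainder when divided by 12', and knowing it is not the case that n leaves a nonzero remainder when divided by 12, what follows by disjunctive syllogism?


Disjunctive syllogism: P ∨ Q, ¬P ⊢ Q
Disjunction: n is divisible by 12 ∨ n leaves a nonzero remainder when divided by 12
We know it is not the case that n leaves a nonzero remainder when divided by 12.
By disjunctive syllogism, the other disjunct must be true.

n is divisible by 12


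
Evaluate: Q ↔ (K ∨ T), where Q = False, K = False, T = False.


Q = False, K = False, T = False
Step 1: K ∨ T = False OR False = False
Step 2: Q ↔ (False): true when both sides have same truth value.
Result: False ↔ False = True

True


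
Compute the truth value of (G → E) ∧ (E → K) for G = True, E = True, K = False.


G = True, E = True, K = False
Step 1: G → E is false only when G=True and E=False. Result: True
Step 2: E → K is false only when E=True and K=False. Result: False
Step 3: True ∧ False = False

False


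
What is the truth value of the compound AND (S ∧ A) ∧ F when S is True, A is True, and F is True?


S = True, A = True, F = True
Step 1: S ∧ A = True AND True = True
Step 2: True ∧ F = True AND True = True
AND is true only when ALL operands are true.

True


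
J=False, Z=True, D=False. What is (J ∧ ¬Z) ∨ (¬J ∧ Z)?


J = False, Z = True, D = False
Expression: (J ∧ ¬Z) ∨ (¬J ∧ Z)
Step 1: ¬Z = NOT True = False
Step 2: J ∧ ¬Z = False AND False = False
Step 3: ¬J = NOT False = True
Step 4: ¬J ∧ Z = True AND True = True
Step 5: (False) ∨ (True) = False OR True = True

True


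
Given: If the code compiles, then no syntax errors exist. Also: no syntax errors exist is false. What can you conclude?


Modus tollens: P → Q, ¬Q ⊢ ¬P
P: the code compiles
Q: no syntax errors exist
We have P → Q and Q is false.
By modus tollens, P must be false.

It is not the case that the code compiles


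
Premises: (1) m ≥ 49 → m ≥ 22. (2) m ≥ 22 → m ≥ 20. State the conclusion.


Hypothetical syllogism: P → Q, Q → R ⊢ P → R
Premise 1: m ≥ 49 → m ≥ 22
Premise 2: m ≥ 22 → m ≥ 20
Chain the implications: the middle term (m ≥ 22) links the two.
Conclusion: If m ≥ 49, then m ≥ 20.

If m ≥ 49, then m ≥ 20.


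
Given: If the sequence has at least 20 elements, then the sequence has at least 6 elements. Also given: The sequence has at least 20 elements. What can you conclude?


Modus ponens: P → Q, P ⊢ Q
P: the sequence has at least 20 elements
Q: the sequence has at least 6 elements
We have P → Q and P is true.
By modus ponens, Q must be true.

The sequence has at least 6 elements


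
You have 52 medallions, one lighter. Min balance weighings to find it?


Each weighing has 3 outcomes (left heavy / balance / right heavy), so k weighings distinguish at most 3^k cases; splitting into three near-equal groups achieves this.
Need 3^k ≥ 52: 3^3 = 27 < 52 ≤ 3^4 = 81
k = ⌈log₃(52)⌉ = 4

4


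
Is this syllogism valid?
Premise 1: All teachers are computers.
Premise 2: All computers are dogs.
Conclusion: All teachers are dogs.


Premise 1: All teachers are computers.
Premise 2: All computers are dogs.
Conclusion: All teachers are dogs.
Barbara syllogism (AAA-1): All A are B, All B are C → All A are C.
Middle term (computers) distributed in premise 2.

Valid


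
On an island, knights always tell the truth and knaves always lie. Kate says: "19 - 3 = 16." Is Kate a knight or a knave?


Statement: "19 - 3 = 16."
Actual: 19 - 3 = 16
Claimed: 16
Statement is TRUE → Kate tells the truth → Knight

Knight


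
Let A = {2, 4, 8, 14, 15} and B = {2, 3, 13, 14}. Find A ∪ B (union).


A = {2, 4, 8, 14, 15}
B = {2, 3, 13, 14}
Operation: union
All elements combined: 2, 3, 4, 8, 13, 14, 15

{2, 3, 4, 8, 13, 14, 15}


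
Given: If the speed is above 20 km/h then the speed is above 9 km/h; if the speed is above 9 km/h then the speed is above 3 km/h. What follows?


Hypothetical syllogism: P → Q, Q → R ⊢ P → R
Premise 1: the speed is above 20 km/h → the speed is above 9 km/h
Premise 2: the speed is above 9 km/h → the speed is above 3 km/h
Chain the implications: the middle term (the speed is above 9 km/h) links the two.
Conclusion: If the speed is above 20 km/h, then the speed is above 3 km/h.

If the speed is above 20 km/h, then the speed is above 3 km/h.


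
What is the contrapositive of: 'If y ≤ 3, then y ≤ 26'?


Original: If y ≤ 3, then y ≤ 26
Contrapositive: If ¬Q, then ¬P
Negate Q: not (y ≤ 26)
Negate P: not (y ≤ 3)

If not (y ≤ 26), then not (y ≤ 3).


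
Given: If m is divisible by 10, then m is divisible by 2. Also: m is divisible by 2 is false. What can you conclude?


Modus tollens: P → Q, ¬Q ⊢ ¬P
P: m is divisible by 10
Q: m is divisible by 2
We have P → Q and Q is false.
By modus tollens, P must be false.

It is not the case that m is divisible by 10


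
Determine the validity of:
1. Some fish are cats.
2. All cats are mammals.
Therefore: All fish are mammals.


Premise 1: Some fish are cats.
Premise 2: All cats are mammals.
Conclusion: All fish are mammals.
Fallacy: illicit minor. The minor term (fish) is distributed in the conclusion ('All fish ...') but undistributed in its premise ('Some fish are cats' doesn't cover all fish).
Only 'Some fish are mammals' follows, not 'All'.

Invalid


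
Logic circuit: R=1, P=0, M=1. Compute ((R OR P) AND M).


R OR P = 1|0 = 1
1 AND 1 = 1

1


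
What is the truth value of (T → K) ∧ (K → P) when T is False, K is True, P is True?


T = False, K = True, P = True
Step 1: T → K is false only when T=True and K=False. Result: True
Step 2: K → P is false only when K=True and P=False. Result: True
Step 3: True ∧ True = True

True


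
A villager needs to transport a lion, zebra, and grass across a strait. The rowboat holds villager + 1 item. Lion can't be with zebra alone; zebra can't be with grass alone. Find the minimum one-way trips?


1. villager+zebra → 2. villager ← 3. villager+lion → 4. villager+zebra ← 5. villager+grass → 6. villager ← 7. villager+zebra →
Minimum trips = 7

7


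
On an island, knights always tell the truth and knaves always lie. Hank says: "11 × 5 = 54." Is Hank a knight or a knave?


Statement: "11 × 5 = 54."
Actual: 11 × 5 = 55
Claimed: 54
Statement is FALSE → Hank lies → Knave

Knave


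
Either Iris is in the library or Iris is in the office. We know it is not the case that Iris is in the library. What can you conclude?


Disjunctive syllogism: P ∨ Q, ¬P ⊢ Q
Disjunction: Iris is in the library ∨ Iris is in the office
We know it is not the case that Iris is in the library.
By disjunctive syllogism, the other disjunct must be true.

Iris is in the office


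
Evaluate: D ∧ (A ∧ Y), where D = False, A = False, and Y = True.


D = False, A = False, Y = True
Step 1: A ∧ Y = False AND True = False
Step 2: D ∧ False = False AND False = False
AND is true only when ALL operands are true.

False


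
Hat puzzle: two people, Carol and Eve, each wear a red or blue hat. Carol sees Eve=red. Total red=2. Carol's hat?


Total red = 2, Eve = red
Red accounted for: 1
Remaining for Carol: 1
Carol's hat is red.

red


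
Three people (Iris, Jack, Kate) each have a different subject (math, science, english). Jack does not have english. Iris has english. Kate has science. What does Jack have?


From clues:
  Kate → science
  Iris → english
By elimination, Jack gets the remaining.

math


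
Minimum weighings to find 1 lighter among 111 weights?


Each weighing has 3 outcomes (left heavy / balance / right heavy), so k weighings distinguish at most 3^k cases; splitting into three near-equal groups achieves this.
Need 3^k ≥ 111: 3^4 = 81 < 111 ≤ 3^5 = 243
k = ⌈log₃(111)⌉ = 5

5


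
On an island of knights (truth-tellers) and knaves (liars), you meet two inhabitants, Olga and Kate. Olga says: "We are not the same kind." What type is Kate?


Olga says: "We are not the same kind."
Case 1: Olga is a Knight (truth-teller)
  Statement is true → they ARE different → Kate is a Knave
Case 2: Olga is a Knave (liar)
  Statement is false → they are NOT different → Kate is a Knave
In both cases, Kate is a Knave.

Knave


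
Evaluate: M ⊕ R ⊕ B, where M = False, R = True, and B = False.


M = False, R = True, B = False
Step 1: M ⊕ R = False XOR True = True
Step 2: True ⊕ B = True XOR False = True
XOR is true when an odd number of operands are true.

True


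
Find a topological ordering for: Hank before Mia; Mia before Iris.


Constraints: Hank before Mia; Mia before Iris
Method: repeatedly schedule the remaining task that has no remaining task required before it.
  Step 1: remaining {Mia, Hank, Iris}; every task except Hank still has a predecessor pending → schedule Hank.
  Step 2: remaining {Mia, Iris}; every task except Mia still has a predecessor pending → schedule Mia.
  Step 3: only Iris remains → schedule Iris.
Resulting order:

Hank → Mia → Iris


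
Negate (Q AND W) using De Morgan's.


De Morgan's law: ¬(P ∧ Q) ≡ ¬P ∨ ¬Q
¬(Q ∧ W) = ¬Q ∨ ¬W

¬Q ∨ ¬W


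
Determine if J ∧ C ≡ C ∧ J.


Expression 1: J ∧ C
Expression 2: C ∧ J
Truth table (J C | Expr1 Expr2):
  T T |   T     T
  T F |   F     F
  F T |   F     F
  F F |   F     F
All 4 rows agree, so the expressions are logically equivalent.

Yes


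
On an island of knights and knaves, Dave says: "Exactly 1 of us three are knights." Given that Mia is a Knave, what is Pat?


Dave claims exactly 1 knights among Dave, Mia, Pat.
Given: Mia is a Knave.

Case 1: Dave is a Knight (tells truth)
  Then exactly 1 of the three are knights.
  Counting Dave, Mia: 1 knight(s) so far. Need 0 more → Pat = Knave.
Case 2: Dave is a Knave (lies)
  Then the count is NOT 1.
  If Pat = Knight, count = 1 = 1 → claim would be true, contradicts lie.
  If Pat = Knave, count = 0 ≠ 1 → lie confirmed ✓

Pat is a Knave.

Knave


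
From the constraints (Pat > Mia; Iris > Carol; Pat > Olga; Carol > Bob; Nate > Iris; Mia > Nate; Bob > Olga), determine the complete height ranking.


Constraints: Pat > Mia; Iris > Carol; Pat > Olga; Carol > Bob; Nate > Iris; Mia > Nate; Bob > Olga
Method: at each step, the next-highest is the one remaining person who never appears on the smaller side of a constraint between remaining people.
  Step 1: remaining {Bob, Mia, Olga, Pat, Carol, Nate, Iris}; on the smaller side: {Bob, Mia, Olga, Carol, Nate, Iris} → Pat is next (Pat > Mia; Pat > Olga).
  Step 2: remaining {Bob, Mia, Olga, Carol, Nate, Iris}; on the smaller side: {Bob, Olga, Carol, Nate, Iris} → Mia is next (Mia > Nate).
  Step 3: remaining {Bob, Olga, Carol, Nate, Iris}; on the smaller side: {Bob, Olga, Carol, Iris} → Nate is next (Nate > Iris).
  Step 4: remaining {Bob, Olga, Carol, Iris}; on the smaller side: {Bob, Olga, Carol} → Iris is next (Iris > Carol).
  Step 5: remaining {Bob, Olga, Carol}; on the smaller side: {Bob, Olga} → Carol is next (Carol > Bob).
  Step 6: remaining {Bob, Olga}; on the smaller side: {Olga} → Bob is next (Bob > Olga).
  Step 7: only Olga remains → lowest.
Final ranking (highest to lowest):

Pat > Mia > Nate > Iris > Carol > Bob > Olga


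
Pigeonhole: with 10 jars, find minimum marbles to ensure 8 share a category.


Pigeonhole: to guarantee k in one of n categories, need (k-1)×n + 1.
k = 8, n = 10
Minimum = (8-1) × 10 + 1 = 7 × 10 + 1

71


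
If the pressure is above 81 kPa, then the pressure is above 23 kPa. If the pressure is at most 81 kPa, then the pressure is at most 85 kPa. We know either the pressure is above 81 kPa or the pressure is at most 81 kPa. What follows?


Constructive dilemma: (P → Q) ∧ (R → S), P ∨ R ⊢ Q ∨ S
Premise 1: the pressure is above 81 kPa → the pressure is above 23 kPa
Premise 2: the pressure is at most 81 kPa → the pressure is at most 85 kPa
Premise 3: the pressure is above 81 kPa ∨ the pressure is at most 81 kPa
Case 1: Assuming the pressure is above 81 kPa, then by Premise 1, the pressure is above 23 kPa.
Case 2: Assuming the pressure is at most 81 kPa, then by Premise 2, the pressure is at most 85 kPa.
Since one of the pressure is above 81 kPa or the pressure is at most 81 kPa must hold, we get the pressure is above 23 kPa or the pressure is at most 85 kPa.

The pressure is above 23 kPa or the pressure is at most 85 kPa.
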